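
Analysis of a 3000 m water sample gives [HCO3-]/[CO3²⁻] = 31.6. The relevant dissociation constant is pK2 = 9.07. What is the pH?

From K2 = [H⁺][CO3²⁻]/[HCO3-]:  pH = pK2 − log₁₀([HCO3-]/[CO3²⁻])
log₁₀(31.6) = +1.500
pH = 9.07 − (+1.500) = 7.57

pH = 7.57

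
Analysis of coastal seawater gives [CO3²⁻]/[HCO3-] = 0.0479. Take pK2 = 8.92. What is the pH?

pH = 7.60

From K2 = [H⁺][CO3²⁻]/[HCO3-]:  pH = pK2 + log₁₀([CO3²⁻]/[HCO3-])
log₁₀(0.0479) = -1.320
pH = 8.92 + (-1.320) = 7.60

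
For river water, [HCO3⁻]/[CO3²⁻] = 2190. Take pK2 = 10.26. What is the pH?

pH = 6.92

From K2 = [H⁺][CO3²⁻]/[HCO3⁻]:  pH = pK2 − log₁₀([HCO3⁻]/[CO3²⁻])
log₁₀(2190) = +3.340
pH = 10.26 − (+3.340) = 6.92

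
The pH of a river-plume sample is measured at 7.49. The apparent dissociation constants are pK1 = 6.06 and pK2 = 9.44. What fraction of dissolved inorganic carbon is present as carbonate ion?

α₂ = 0.0107

α₂ = 1 / (1 + [H⁺]/K2 + [H⁺]²/(K1K2)) = 1 / (1 + 10^+1.95 + 10^+0.52)
   = 1 / (1 + 89.125 + 3.3113) = 1/93.436 = 0.01070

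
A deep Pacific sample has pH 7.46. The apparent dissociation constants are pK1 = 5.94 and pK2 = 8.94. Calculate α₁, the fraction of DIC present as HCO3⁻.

α₁ = 1 / (1 + [H⁺]/K1 + K2/[H⁺]) = 1 / (1 + 10^-1.52 + 10^-1.48)
   = 1 / (1 + 0.030200 + 0.033113) = 1/1.0633 = 0.9405

α₁ = 0.940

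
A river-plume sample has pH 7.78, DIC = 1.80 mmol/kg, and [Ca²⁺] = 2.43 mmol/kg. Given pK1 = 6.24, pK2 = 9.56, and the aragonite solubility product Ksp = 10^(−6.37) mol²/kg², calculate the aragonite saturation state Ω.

Ω = 0.163

α₂ = 1 / (1 + [H⁺]/K2 + [H⁺]²/(K1K2)) = 1 / (1 + 10^+1.78 + 10^+0.24)
   = 1 / (1 + 60.256 + 1.7378) = 1/62.994 = 0.01587
[CO3²⁻] = α₂ × DIC = 0.01587 × 1.80 = 0.02857 mmol/kg
Ksp = 10^(−6.37) = 4.266×10^-7
Ω = [Ca²⁺][CO3²⁻]/Ksp = (2.43×10^-3)(2.857×10^-5) / 4.266×10^-7 = 0.163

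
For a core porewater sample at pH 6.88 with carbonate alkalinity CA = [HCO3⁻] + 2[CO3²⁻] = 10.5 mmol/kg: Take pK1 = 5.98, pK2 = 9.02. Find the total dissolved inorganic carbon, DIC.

CA = [HCO3⁻] + 2[CO3²⁻] = (α₁ + 2α₂)·DIC
At pH 6.88: [H⁺]/K1 = 10^-0.90 = 0.12589, K2/[H⁺] = 10^-2.14 = 0.0072444
α₁ = 1/(1 + 0.12589 + 0.0072444) = 1/1.1331 = 0.8825; α₂ = α₁·K2/[H⁺] = 0.006393
α₁ + 2α₂ = 0.8953
DIC = CA / (α₁ + 2α₂) = 10.5 / 0.8953 = 11.7 mmol/kg

DIC = 11.7 mmol/kg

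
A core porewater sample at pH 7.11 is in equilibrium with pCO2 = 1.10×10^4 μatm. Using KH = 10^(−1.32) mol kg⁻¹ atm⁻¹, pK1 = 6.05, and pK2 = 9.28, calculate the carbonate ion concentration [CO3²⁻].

[CO3²⁻] = 0.0409 mmol/kg

[CO2*] = KH · pCO2 = 10^(−1.32) × 1.10×10^4×10^-6 = 5.265×10^-4 mol/kg
α₀ = 1/(1 + K1/[H⁺] + K1K2/[H⁺]²) = 1/(1 + 10^+1.06 + 10^-1.11) = 0.07962
DIC = [CO2*]/α₀ = 5.265×10^-4 / 0.07962 = 6.612 mmol/kg
[CO3²⁻] = α₂·DIC; α₂ = 0.006181, so [CO3²⁻] = 0.006181 × 6.612 = 0.0409 mmol/kg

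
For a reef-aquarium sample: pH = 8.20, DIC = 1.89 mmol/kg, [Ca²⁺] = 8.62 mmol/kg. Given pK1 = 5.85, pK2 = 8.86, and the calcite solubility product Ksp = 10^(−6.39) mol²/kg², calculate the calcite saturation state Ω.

Ω = 7.15

α₂ = 1 / (1 + [H⁺]/K2 + [H⁺]²/(K1K2)) = 1 / (1 + 10^+0.66 + 10^-1.69)
   = 1 / (1 + 4.5709 + 0.020417) = 1/5.5913 = 0.1788
[CO3²⁻] = α₂ × DIC = 0.1788 × 1.89 = 0.3380 mmol/kg
Ksp = 10^(−6.39) = 4.074×10^-7
Ω = [Ca²⁺][CO3²⁻]/Ksp = (8.62×10^-3)(3.380×10^-4) / 4.074×10^-7 = 7.15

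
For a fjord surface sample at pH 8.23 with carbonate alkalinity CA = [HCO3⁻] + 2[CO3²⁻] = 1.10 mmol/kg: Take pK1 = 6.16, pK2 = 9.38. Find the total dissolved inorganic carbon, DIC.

DIC = 1.04 mmol/kg

CA = [HCO3⁻] + 2[CO3²⁻] = (α₁ + 2α₂)·DIC
At pH 8.23: [H⁺]/K1 = 10^-2.07 = 0.0085114, K2/[H⁺] = 10^-1.15 = 0.070795
α₁ = 1/(1 + 0.0085114 + 0.070795) = 1/1.0793 = 0.9265; α₂ = α₁·K2/[H⁺] = 0.06559
α₁ + 2α₂ = 1.0577
DIC = CA / (α₁ + 2α₂) = 1.10 / 1.0577 = 1.04 mmol/kg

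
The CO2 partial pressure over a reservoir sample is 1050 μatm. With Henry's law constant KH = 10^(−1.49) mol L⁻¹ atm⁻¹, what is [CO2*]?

[CO2*] = 34.0 μmol/L

KH = 10^(−1.49) = 3.236×10^-2 mol L⁻¹ atm⁻¹
[CO2*] = KH · pCO2 = 3.236×10^-2 × 1050×10^-6 atm = 3.40×10^-5 mol/L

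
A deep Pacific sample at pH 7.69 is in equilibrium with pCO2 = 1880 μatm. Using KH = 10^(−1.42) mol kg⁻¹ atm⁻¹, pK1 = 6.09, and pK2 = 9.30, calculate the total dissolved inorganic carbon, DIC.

DIC = 2.99 mmol/kg

[CO2*] = KH · pCO2 = 10^(−1.42) × 1880×10^-6 = 7.148×10^-5 mol/kg
α₀ = 1/(1 + K1/[H⁺] + K1K2/[H⁺]²) = 1/(1 + 10^+1.60 + 10^-0.01) = 0.02393
DIC = [CO2*]/α₀ = 7.148×10^-5 / 0.02393 = 2.99 mmol/kg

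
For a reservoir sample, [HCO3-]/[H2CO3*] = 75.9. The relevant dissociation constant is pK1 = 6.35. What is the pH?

From K1 = [H⁺][HCO3-]/[H2CO3*]:  pH = pK1 + log₁₀([HCO3-]/[H2CO3*])
log₁₀(75.9) = +1.880
pH = 6.35 + (+1.880) = 8.23

pH = 8.23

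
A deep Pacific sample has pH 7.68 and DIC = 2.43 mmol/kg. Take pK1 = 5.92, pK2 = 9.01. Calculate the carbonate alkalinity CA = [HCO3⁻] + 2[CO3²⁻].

CA = [HCO3⁻] + 2[CO3²⁻] = (α₁ + 2α₂)·DIC
At pH 7.68: [H⁺]/K1 = 10^-1.76 = 0.017378, K2/[H⁺] = 10^-1.33 = 0.046774
α₁ = 1/(1 + 0.017378 + 0.046774) = 1/1.0642 = 0.9397; α₂ = α₁·K2/[H⁺] = 0.04395
α₁ + 2α₂ = 1.0276
CA = 1.0276 × 2.43 = 2.50 mmol/kg

CA = 2.50 mmol/kg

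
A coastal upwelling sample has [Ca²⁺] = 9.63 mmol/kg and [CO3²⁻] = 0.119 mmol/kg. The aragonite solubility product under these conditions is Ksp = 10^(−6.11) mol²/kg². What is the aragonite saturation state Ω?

Ksp = 10^(−6.11) = 7.762×10^-7
Ω = [Ca²⁺][CO3²⁻]/Ksp = (9.63×10^-3)(0.119×10^-3) / 7.762×10^-7 = 1.48

Ω = 1.48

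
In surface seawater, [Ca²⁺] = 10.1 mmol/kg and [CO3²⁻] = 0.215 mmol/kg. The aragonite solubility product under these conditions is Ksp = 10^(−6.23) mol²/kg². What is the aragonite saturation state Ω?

Ksp = 10^(−6.23) = 5.888×10^-7
Ω = [Ca²⁺][CO3²⁻]/Ksp = (10.1×10^-3)(0.215×10^-3) / 5.888×10^-7 = 3.69

Ω = 3.69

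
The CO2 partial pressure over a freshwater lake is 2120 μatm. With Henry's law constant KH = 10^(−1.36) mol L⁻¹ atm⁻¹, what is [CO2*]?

KH = 10^(−1.36) = 4.365×10^-2 mol L⁻¹ atm⁻¹
[CO2*] = KH · pCO2 = 4.365×10^-2 × 2120×10^-6 atm = 9.25×10^-5 mol/L

[CO2*] = 92.5 μmol/L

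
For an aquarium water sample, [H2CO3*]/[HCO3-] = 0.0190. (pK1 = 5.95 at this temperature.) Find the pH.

pH = 7.67

From K1 = [H⁺][HCO3-]/[H2CO3*]:  pH = pK1 − log₁₀([H2CO3*]/[HCO3-])
log₁₀(0.0190) = -1.721
pH = 5.95 − (-1.721) = 7.67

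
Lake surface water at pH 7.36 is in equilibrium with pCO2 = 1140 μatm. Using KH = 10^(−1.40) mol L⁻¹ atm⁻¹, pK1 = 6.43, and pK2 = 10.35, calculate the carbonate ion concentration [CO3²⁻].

[CO3²⁻] = 0.395 μmol/L

[CO2*] = KH · pCO2 = 10^(−1.40) × 1140×10^-6 = 4.538×10^-5 mol/L
α₀ = 1/(1 + K1/[H⁺] + K1K2/[H⁺]²) = 1/(1 + 10^+0.93 + 10^-2.06) = 0.1050
DIC = [CO2*]/α₀ = 4.538×10^-5 / 0.1050 = 0.4321 mmol/L
[CO3²⁻] = α₂·DIC; α₂ = 0.0009149, so [CO3²⁻] = 0.0009149 × 0.4321 = 0.000395 mmol/L = 0.395 μmol/L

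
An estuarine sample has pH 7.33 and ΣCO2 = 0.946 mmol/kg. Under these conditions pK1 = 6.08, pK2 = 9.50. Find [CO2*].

[CO2*] = 0.0500 mmol/kg

α₀ = 1 / (1 + K1/[H⁺] + K1K2/[H⁺]²) = 1 / (1 + 10^+1.25 + 10^-0.92)
   = 1 / (1 + 17.783 + 0.12023) = 1/18.903 = 0.05290
[CO2*] = α₀ × DIC = 0.05290 × 0.946 = 0.0500 mmol/kg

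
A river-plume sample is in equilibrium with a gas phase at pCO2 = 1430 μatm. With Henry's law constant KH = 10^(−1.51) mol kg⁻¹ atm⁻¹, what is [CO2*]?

[CO2*] = 44.2 μmol/kg

KH = 10^(−1.51) = 3.090×10^-2 mol kg⁻¹ atm⁻¹
[CO2*] = KH · pCO2 = 3.090×10^-2 × 1430×10^-6 atm = 4.42×10^-5 mol/kg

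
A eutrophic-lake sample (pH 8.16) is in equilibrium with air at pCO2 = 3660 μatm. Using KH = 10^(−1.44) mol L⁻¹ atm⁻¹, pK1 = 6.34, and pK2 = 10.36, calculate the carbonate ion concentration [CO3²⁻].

[CO2*] = KH · pCO2 = 10^(−1.44) × 3660×10^-6 = 1.329×10^-4 mol/L
α₀ = 1/(1 + K1/[H⁺] + K1K2/[H⁺]²) = 1/(1 + 10^+1.82 + 10^-0.38) = 0.01482
DIC = [CO2*]/α₀ = 1.329×10^-4 / 0.01482 = 8.968 mmol/L
[CO3²⁻] = α₂·DIC; α₂ = 0.006177, so [CO3²⁻] = 0.006177 × 8.968 = 0.0554 mmol/L

[CO3²⁻] = 0.0554 mmol/L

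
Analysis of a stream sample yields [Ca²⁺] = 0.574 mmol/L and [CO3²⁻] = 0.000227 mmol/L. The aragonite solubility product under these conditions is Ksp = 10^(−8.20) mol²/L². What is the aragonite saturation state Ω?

Ksp = 10^(−8.20) = 6.310×10^-9
Ω = [Ca²⁺][CO3²⁻]/Ksp = (0.574×10^-3)(0.000227×10^-3) / 6.310×10^-9 = 0.0207

Ω = 0.0207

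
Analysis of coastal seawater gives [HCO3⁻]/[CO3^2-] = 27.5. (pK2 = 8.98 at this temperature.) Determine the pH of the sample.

pH = 7.54

From K2 = [H⁺][CO3^2-]/[HCO3⁻]:  pH = pK2 − log₁₀([HCO3⁻]/[CO3^2-])
log₁₀(27.5) = +1.439
pH = 8.98 − (+1.439) = 7.54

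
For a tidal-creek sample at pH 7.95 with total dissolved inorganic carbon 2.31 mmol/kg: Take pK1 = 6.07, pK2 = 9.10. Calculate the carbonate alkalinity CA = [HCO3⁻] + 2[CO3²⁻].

CA = 2.43 mmol/kg

CA = [HCO3⁻] + 2[CO3²⁻] = (α₁ + 2α₂)·DIC
At pH 7.95: [H⁺]/K1 = 10^-1.88 = 0.013183, K2/[H⁺] = 10^-1.15 = 0.070795
α₁ = 1/(1 + 0.013183 + 0.070795) = 1/1.0840 = 0.9225; α₂ = α₁·K2/[H⁺] = 0.06531
α₁ + 2α₂ = 1.0531
CA = 1.0531 × 2.31 = 2.43 mmol/kg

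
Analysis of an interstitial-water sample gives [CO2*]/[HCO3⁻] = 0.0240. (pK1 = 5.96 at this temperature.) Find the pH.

pH = 7.58

From K1 = [H⁺][HCO3⁻]/[CO2*]:  pH = pK1 − log₁₀([CO2*]/[HCO3⁻])
log₁₀(0.0240) = -1.620
pH = 5.96 − (-1.620) = 7.58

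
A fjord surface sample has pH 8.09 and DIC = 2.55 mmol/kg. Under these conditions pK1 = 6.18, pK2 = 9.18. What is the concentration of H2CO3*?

[CO2*] = 0.0287 mmol/kg

α₀ = 1 / (1 + K1/[H⁺] + K1K2/[H⁺]²) = 1 / (1 + 10^+1.91 + 10^+0.82)
   = 1 / (1 + 81.283 + 6.6069) = 1/88.890 = 0.01125
[CO2*] = α₀ × DIC = 0.01125 × 2.55 = 0.0287 mmol/kg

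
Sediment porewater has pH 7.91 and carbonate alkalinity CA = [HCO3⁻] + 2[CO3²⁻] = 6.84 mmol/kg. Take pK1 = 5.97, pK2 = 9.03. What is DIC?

DIC = 6.46 mmol/kg

CA = [HCO3⁻] + 2[CO3²⁻] = (α₁ + 2α₂)·DIC
At pH 7.91: [H⁺]/K1 = 10^-1.94 = 0.011482, K2/[H⁺] = 10^-1.12 = 0.075858
α₁ = 1/(1 + 0.011482 + 0.075858) = 1/1.0873 = 0.9197; α₂ = α₁·K2/[H⁺] = 0.06976
α₁ + 2α₂ = 1.0592
DIC = CA / (α₁ + 2α₂) = 6.84 / 1.0592 = 6.46 mmol/kg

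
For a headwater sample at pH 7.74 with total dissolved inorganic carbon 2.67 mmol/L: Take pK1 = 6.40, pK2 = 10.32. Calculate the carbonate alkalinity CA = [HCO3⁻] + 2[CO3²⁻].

CA = 2.56 mmol/L

CA = [HCO3⁻] + 2[CO3²⁻] = (α₁ + 2α₂)·DIC
At pH 7.74: [H⁺]/K1 = 10^-1.34 = 0.045709, K2/[H⁺] = 10^-2.58 = 0.0026303
α₁ = 1/(1 + 0.045709 + 0.0026303) = 1/1.0483 = 0.9539; α₂ = α₁·K2/[H⁺] = 0.002509
α₁ + 2α₂ = 0.9589
CA = 0.9589 × 2.67 = 2.56 mmol/L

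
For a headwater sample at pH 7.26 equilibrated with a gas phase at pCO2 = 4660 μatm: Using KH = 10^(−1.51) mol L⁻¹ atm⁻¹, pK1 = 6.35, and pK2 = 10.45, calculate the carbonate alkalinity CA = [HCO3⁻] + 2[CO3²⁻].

CA = 1.17 mmol/L

[CO2*] = KH · pCO2 = 10^(−1.51) × 4660×10^-6 = 1.440×10^-4 mol/L
α₀ = 1/(1 + K1/[H⁺] + K1K2/[H⁺]²) = 1/(1 + 10^+0.91 + 10^-2.28) = 0.1095
DIC = [CO2*]/α₀ = 1.440×10^-4 / 0.1095 = 1.315 mmol/L
CA = (α₁ + 2α₂)·DIC = (0.8899 + 2×0.0005746) × 1.315 = 1.17 mmol/L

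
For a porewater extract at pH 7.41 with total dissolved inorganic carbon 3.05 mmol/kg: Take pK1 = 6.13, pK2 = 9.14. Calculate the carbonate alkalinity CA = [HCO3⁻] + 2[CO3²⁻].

CA = 2.95 mmol/kg

CA = [HCO3⁻] + 2[CO3²⁻] = (α₁ + 2α₂)·DIC
At pH 7.41: [H⁺]/K1 = 10^-1.28 = 0.052481, K2/[H⁺] = 10^-1.73 = 0.018621
α₁ = 1/(1 + 0.052481 + 0.018621) = 1/1.0711 = 0.9336; α₂ = α₁·K2/[H⁺] = 0.01738
α₁ + 2α₂ = 0.9684
CA = 0.9684 × 3.05 = 2.95 mmol/kg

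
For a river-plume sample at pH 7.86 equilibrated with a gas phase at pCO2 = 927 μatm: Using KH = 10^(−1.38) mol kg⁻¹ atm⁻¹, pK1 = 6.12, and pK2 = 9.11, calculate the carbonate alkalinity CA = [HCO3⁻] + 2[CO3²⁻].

CA = 2.36 mmol/kg

[CO2*] = KH · pCO2 = 10^(−1.38) × 927×10^-6 = 3.864×10^-5 mol/kg
α₀ = 1/(1 + K1/[H⁺] + K1K2/[H⁺]²) = 1/(1 + 10^+1.74 + 10^+0.49) = 0.01694
DIC = [CO2*]/α₀ = 3.864×10^-5 / 0.01694 = 2.282 mmol/kg
CA = (α₁ + 2α₂)·DIC = (0.9307 + 2×0.05234) × 2.282 = 2.36 mmol/kg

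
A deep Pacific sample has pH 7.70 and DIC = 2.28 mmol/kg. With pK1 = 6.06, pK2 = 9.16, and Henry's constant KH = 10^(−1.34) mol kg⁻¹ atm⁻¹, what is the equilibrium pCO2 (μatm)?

α₀ = 1 / (1 + K1/[H⁺] + K1K2/[H⁺]²) = 1 / (1 + 10^+1.64 + 10^+0.18)
   = 1 / (1 + 43.652 + 1.5136) = 1/46.165 = 0.02166
[CO2*] = α₀ × DIC = 0.02166 × 2.28 = 0.04939 mmol/kg
pCO2 = [CO2*]/KH = 4.939×10^-5 / 4.571×10^-2 = 1080 μatm

pCO2 = 1080 μatm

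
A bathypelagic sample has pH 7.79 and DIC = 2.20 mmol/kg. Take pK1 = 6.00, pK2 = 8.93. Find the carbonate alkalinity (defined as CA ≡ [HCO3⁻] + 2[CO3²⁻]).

CA = 2.31 mmol/kg

CA = [HCO3⁻] + 2[CO3²⁻] = (α₁ + 2α₂)·DIC
At pH 7.79: [H⁺]/K1 = 10^-1.79 = 0.016218, K2/[H⁺] = 10^-1.14 = 0.072444
α₁ = 1/(1 + 0.016218 + 0.072444) = 1/1.0887 = 0.9186; α₂ = α₁·K2/[H⁺] = 0.06654
α₁ + 2α₂ = 1.0516
CA = 1.0516 × 2.20 = 2.31 mmol/kg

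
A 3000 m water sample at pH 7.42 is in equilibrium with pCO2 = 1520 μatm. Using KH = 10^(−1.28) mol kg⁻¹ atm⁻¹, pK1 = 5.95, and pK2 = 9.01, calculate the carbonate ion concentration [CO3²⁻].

[CO3²⁻] = 0.0605 mmol/kg

[CO2*] = KH · pCO2 = 10^(−1.28) × 1520×10^-6 = 7.977×10^-5 mol/kg
α₀ = 1/(1 + K1/[H⁺] + K1K2/[H⁺]²) = 1/(1 + 10^+1.47 + 10^-0.12) = 0.03198
DIC = [CO2*]/α₀ = 7.977×10^-5 / 0.03198 = 2.494 mmol/kg
[CO3²⁻] = α₂·DIC; α₂ = 0.02426, so [CO3²⁻] = 0.02426 × 2.494 = 0.0605 mmol/kg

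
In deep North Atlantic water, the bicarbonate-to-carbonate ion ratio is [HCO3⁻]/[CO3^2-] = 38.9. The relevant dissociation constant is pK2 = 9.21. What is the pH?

From K2 = [H⁺][CO3^2-]/[HCO3⁻]:  pH = pK2 − log₁₀([HCO3⁻]/[CO3^2-])
log₁₀(38.9) = +1.590
pH = 9.21 − (+1.590) = 7.62

pH = 7.62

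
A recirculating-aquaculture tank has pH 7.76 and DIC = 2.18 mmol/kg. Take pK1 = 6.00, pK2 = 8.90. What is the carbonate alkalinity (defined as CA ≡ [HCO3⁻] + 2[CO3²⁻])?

CA = 2.29 mmol/kg

CA = [HCO3⁻] + 2[CO3²⁻] = (α₁ + 2α₂)·DIC
At pH 7.76: [H⁺]/K1 = 10^-1.76 = 0.017378, K2/[H⁺] = 10^-1.14 = 0.072444
α₁ = 1/(1 + 0.017378 + 0.072444) = 1/1.0898 = 0.9176; α₂ = α₁·K2/[H⁺] = 0.06647
α₁ + 2α₂ = 1.0505
CA = 1.0505 × 2.18 = 2.29 mmol/kg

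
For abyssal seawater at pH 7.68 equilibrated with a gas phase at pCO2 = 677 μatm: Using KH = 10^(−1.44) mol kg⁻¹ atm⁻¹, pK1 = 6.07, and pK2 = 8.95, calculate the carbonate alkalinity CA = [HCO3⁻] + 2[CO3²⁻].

[CO2*] = KH · pCO2 = 10^(−1.44) × 677×10^-6 = 2.458×10^-5 mol/kg
α₀ = 1/(1 + K1/[H⁺] + K1K2/[H⁺]²) = 1/(1 + 10^+1.61 + 10^+0.34) = 0.02277
DIC = [CO2*]/α₀ = 2.458×10^-5 / 0.02277 = 1.080 mmol/kg
CA = (α₁ + 2α₂)·DIC = (0.9274 + 2×0.04981) × 1.080 = 1.11 mmol/kg

CA = 1.11 mmol/kg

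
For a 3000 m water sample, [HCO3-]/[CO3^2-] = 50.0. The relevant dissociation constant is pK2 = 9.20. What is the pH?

pH = 7.50

From K2 = [H⁺][CO3^2-]/[HCO3-]:  pH = pK2 − log₁₀([HCO3-]/[CO3^2-])
log₁₀(50.0) = +1.699
pH = 9.20 − (+1.699) = 7.50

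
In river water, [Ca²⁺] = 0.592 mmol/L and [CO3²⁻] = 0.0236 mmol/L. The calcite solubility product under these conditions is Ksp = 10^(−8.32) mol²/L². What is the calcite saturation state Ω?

Ω = 2.92

Ksp = 10^(−8.32) = 4.786×10^-9
Ω = [Ca²⁺][CO3²⁻]/Ksp = (0.592×10^-3)(0.0236×10^-3) / 4.786×10^-9 = 2.92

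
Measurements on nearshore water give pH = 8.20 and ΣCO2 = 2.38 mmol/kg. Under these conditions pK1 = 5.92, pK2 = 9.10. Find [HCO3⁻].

[HCO3⁻] = 2.10 mmol/kg

α₁ = 1 / (1 + [H⁺]/K1 + K2/[H⁺]) = 1 / (1 + 10^-2.28 + 10^-0.90)
   = 1 / (1 + 0.0052481 + 0.12589) = 1/1.1311 = 0.8841
[HCO3⁻] = α₁ × DIC = 0.8841 × 2.38 = 2.10 mmol/kg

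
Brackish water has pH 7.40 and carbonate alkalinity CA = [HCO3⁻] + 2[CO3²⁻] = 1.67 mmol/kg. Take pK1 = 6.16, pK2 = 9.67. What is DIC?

DIC = 1.76 mmol/kg

CA = [HCO3⁻] + 2[CO3²⁻] = (α₁ + 2α₂)·DIC
At pH 7.40: [H⁺]/K1 = 10^-1.24 = 0.057544, K2/[H⁺] = 10^-2.27 = 0.0053703
α₁ = 1/(1 + 0.057544 + 0.0053703) = 1/1.0629 = 0.9408; α₂ = α₁·K2/[H⁺] = 0.005052
α₁ + 2α₂ = 0.9509
DIC = CA / (α₁ + 2α₂) = 1.67 / 0.9509 = 1.76 mmol/kg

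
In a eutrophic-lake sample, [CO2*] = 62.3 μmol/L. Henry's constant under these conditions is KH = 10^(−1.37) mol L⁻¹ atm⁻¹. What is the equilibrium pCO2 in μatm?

KH = 10^(−1.37) = 4.266×10^-2 mol L⁻¹ atm⁻¹
pCO2 = [CO2*]/KH = 62.3×10^-6 / 4.266×10^-2 = 1.46×10^-3 atm = 1460 μatm

pCO2 = 1460 μatm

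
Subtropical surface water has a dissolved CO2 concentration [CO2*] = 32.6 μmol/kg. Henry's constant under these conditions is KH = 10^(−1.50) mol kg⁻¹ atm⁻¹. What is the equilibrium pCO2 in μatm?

KH = 10^(−1.50) = 3.162×10^-2 mol kg⁻¹ atm⁻¹
pCO2 = [CO2*]/KH = 32.6×10^-6 / 3.162×10^-2 = 1.03×10^-3 atm = 1030 μatm

pCO2 = 1030 μatm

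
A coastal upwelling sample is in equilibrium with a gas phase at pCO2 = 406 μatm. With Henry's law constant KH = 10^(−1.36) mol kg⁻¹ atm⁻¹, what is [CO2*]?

[CO2*] = 17.7 μmol/kg

KH = 10^(−1.36) = 4.365×10^-2 mol kg⁻¹ atm⁻¹
[CO2*] = KH · pCO2 = 4.365×10^-2 × 406×10^-6 atm = 1.77×10^-5 mol/kg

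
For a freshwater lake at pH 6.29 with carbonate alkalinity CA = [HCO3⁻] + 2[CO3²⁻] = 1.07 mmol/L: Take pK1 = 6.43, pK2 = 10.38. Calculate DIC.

CA = [HCO3⁻] + 2[CO3²⁻] = (α₁ + 2α₂)·DIC
At pH 6.29: [H⁺]/K1 = 10^0.14 = 1.3804, K2/[H⁺] = 10^-4.09 = 8.1283×10^-5
α₁ = 1/(1 + 1.3804 + 8.1283×10^-5) = 1/2.3805 = 0.4201; α₂ = α₁·K2/[H⁺] = 3.415×10^-5
α₁ + 2α₂ = 0.4202
DIC = CA / (α₁ + 2α₂) = 1.07 / 0.4202 = 2.55 mmol/L

DIC = 2.55 mmol/L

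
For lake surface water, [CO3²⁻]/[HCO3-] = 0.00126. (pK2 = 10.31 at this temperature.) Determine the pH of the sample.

pH = 7.41

From K2 = [H⁺][CO3²⁻]/[HCO3-]:  pH = pK2 + log₁₀([CO3²⁻]/[HCO3-])
log₁₀(0.00126) = -2.900
pH = 10.31 + (-2.900) = 7.41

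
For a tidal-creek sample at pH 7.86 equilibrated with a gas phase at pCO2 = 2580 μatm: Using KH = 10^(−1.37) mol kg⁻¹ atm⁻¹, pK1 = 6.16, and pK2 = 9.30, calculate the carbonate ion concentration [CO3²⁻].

[CO2*] = KH · pCO2 = 10^(−1.37) × 2580×10^-6 = 1.101×10^-4 mol/kg
α₀ = 1/(1 + K1/[H⁺] + K1K2/[H⁺]²) = 1/(1 + 10^+1.70 + 10^+0.26) = 0.01889
DIC = [CO2*]/α₀ = 1.101×10^-4 / 0.01889 = 5.826 mmol/kg
[CO3²⁻] = α₂·DIC; α₂ = 0.03437, so [CO3²⁻] = 0.03437 × 5.826 = 0.200 mmol/kg

[CO3²⁻] = 0.200 mmol/kg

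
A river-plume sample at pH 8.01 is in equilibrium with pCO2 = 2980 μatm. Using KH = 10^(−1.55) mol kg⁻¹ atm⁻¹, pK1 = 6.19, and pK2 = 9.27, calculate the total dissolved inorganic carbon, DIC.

[CO2*] = KH · pCO2 = 10^(−1.55) × 2980×10^-6 = 8.399×10^-5 mol/kg
α₀ = 1/(1 + K1/[H⁺] + K1K2/[H⁺]²) = 1/(1 + 10^+1.82 + 10^+0.56) = 0.01414
DIC = [CO2*]/α₀ = 8.399×10^-5 / 0.01414 = 5.94 mmol/kg

DIC = 5.94 mmol/kg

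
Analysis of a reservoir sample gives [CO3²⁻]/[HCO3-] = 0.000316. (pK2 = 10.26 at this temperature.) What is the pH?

From K2 = [H⁺][CO3²⁻]/[HCO3-]:  pH = pK2 + log₁₀([CO3²⁻]/[HCO3-])
log₁₀(0.000316) = -3.500
pH = 10.26 + (-3.500) = 6.76

pH = 6.76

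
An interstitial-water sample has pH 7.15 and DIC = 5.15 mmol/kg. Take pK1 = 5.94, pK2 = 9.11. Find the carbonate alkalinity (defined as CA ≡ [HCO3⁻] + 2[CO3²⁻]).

CA = 4.91 mmol/kg

CA = [HCO3⁻] + 2[CO3²⁻] = (α₁ + 2α₂)·DIC
At pH 7.15: [H⁺]/K1 = 10^-1.21 = 0.061660, K2/[H⁺] = 10^-1.96 = 0.010965
α₁ = 1/(1 + 0.061660 + 0.010965) = 1/1.0726 = 0.9323; α₂ = α₁·K2/[H⁺] = 0.01022
α₁ + 2α₂ = 0.9527
CA = 0.9527 × 5.15 = 4.91 mmol/kg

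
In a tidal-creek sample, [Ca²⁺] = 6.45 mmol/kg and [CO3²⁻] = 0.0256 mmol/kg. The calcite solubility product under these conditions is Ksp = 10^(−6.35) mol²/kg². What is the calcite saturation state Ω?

Ksp = 10^(−6.35) = 4.467×10^-7
Ω = [Ca²⁺][CO3²⁻]/Ksp = (6.45×10^-3)(0.0256×10^-3) / 4.467×10^-7 = 0.370

Ω = 0.370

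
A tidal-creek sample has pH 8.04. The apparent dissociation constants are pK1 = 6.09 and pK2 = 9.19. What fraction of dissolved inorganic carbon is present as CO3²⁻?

α₂ = 0.0654

α₂ = 1 / (1 + [H⁺]/K2 + [H⁺]²/(K1K2)) = 1 / (1 + 10^+1.15 + 10^-0.80)
   = 1 / (1 + 14.125 + 0.15849) = 1/15.284 = 0.06543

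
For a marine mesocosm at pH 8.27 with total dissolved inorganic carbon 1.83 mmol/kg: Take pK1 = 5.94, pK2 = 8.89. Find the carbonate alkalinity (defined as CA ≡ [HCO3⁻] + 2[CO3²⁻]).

CA = 2.18 mmol/kg

CA = [HCO3⁻] + 2[CO3²⁻] = (α₁ + 2α₂)·DIC
At pH 8.27: [H⁺]/K1 = 10^-2.33 = 0.0046774, K2/[H⁺] = 10^-0.62 = 0.23988
α₁ = 1/(1 + 0.0046774 + 0.23988) = 1/1.2446 = 0.8035; α₂ = α₁·K2/[H⁺] = 0.1927
α₁ + 2α₂ = 1.1890
CA = 1.1890 × 1.83 = 2.18 mmol/kg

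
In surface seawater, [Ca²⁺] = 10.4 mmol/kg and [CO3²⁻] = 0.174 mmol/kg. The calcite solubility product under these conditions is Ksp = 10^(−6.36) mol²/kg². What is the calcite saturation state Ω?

Ksp = 10^(−6.36) = 4.365×10^-7
Ω = [Ca²⁺][CO3²⁻]/Ksp = (10.4×10^-3)(0.174×10^-3) / 4.365×10^-7 = 4.15

Ω = 4.15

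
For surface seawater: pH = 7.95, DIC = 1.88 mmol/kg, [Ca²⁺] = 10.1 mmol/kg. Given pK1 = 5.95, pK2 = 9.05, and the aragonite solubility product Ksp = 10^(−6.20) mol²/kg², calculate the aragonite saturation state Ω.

α₂ = 1 / (1 + [H⁺]/K2 + [H⁺]²/(K1K2)) = 1 / (1 + 10^+1.10 + 10^-0.90)
   = 1 / (1 + 12.589 + 0.12589) = 1/13.715 = 0.07291
[CO3²⁻] = α₂ × DIC = 0.07291 × 1.88 = 0.1371 mmol/kg
Ksp = 10^(−6.20) = 6.310×10^-7
Ω = [Ca²⁺][CO3²⁻]/Ksp = (10.1×10^-3)(1.371×10^-4) / 6.310×10^-7 = 2.19

Ω = 2.19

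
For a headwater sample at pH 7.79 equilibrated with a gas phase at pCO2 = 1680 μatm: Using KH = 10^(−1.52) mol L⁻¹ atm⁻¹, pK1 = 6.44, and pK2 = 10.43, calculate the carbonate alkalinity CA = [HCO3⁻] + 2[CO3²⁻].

CA = 1.14 mmol/L

[CO2*] = KH · pCO2 = 10^(−1.52) × 1680×10^-6 = 5.074×10^-5 mol/L
α₀ = 1/(1 + K1/[H⁺] + K1K2/[H⁺]²) = 1/(1 + 10^+1.35 + 10^-1.29) = 0.04266
DIC = [CO2*]/α₀ = 5.074×10^-5 / 0.04266 = 1.189 mmol/L
CA = (α₁ + 2α₂)·DIC = (0.9551 + 2×0.002188) × 1.189 = 1.14 mmol/L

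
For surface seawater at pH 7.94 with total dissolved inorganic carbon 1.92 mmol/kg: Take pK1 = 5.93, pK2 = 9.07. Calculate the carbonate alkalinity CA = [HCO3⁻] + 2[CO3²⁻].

CA = 2.03 mmol/kg

CA = [HCO3⁻] + 2[CO3²⁻] = (α₁ + 2α₂)·DIC
At pH 7.94: [H⁺]/K1 = 10^-2.01 = 0.0097724, K2/[H⁺] = 10^-1.13 = 0.074131
α₁ = 1/(1 + 0.0097724 + 0.074131) = 1/1.0839 = 0.9226; α₂ = α₁·K2/[H⁺] = 0.06839
α₁ + 2α₂ = 1.0594
CA = 1.0594 × 1.92 = 2.03 mmol/kg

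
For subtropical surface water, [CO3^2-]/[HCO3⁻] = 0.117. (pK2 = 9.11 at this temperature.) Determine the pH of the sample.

pH = 8.18

From K2 = [H⁺][CO3^2-]/[HCO3⁻]:  pH = pK2 + log₁₀([CO3^2-]/[HCO3⁻])
log₁₀(0.117) = -0.932
pH = 9.11 + (-0.932) = 8.18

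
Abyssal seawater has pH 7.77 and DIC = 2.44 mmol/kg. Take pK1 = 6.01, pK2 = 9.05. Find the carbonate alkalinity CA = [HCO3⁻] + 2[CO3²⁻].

CA = [HCO3⁻] + 2[CO3²⁻] = (α₁ + 2α₂)·DIC
At pH 7.77: [H⁺]/K1 = 10^-1.76 = 0.017378, K2/[H⁺] = 10^-1.28 = 0.052481
α₁ = 1/(1 + 0.017378 + 0.052481) = 1/1.0699 = 0.9347; α₂ = α₁·K2/[H⁺] = 0.04905
α₁ + 2α₂ = 1.0328
CA = 1.0328 × 2.44 = 2.52 mmol/kg

CA = 2.52 mmol/kg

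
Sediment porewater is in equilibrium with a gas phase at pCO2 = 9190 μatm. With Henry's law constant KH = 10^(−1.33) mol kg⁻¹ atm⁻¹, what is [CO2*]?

KH = 10^(−1.33) = 4.677×10^-2 mol kg⁻¹ atm⁻¹
[CO2*] = KH · pCO2 = 4.677×10^-2 × 9190×10^-6 atm = 4.30×10^-4 mol/kg

[CO2*] = 430 μmol/kg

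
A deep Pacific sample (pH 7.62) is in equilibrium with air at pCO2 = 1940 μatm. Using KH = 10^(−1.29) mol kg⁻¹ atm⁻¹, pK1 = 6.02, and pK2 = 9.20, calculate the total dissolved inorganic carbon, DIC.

DIC = 4.16 mmol/kg

[CO2*] = KH · pCO2 = 10^(−1.29) × 1940×10^-6 = 9.950×10^-5 mol/kg
α₀ = 1/(1 + K1/[H⁺] + K1K2/[H⁺]²) = 1/(1 + 10^+1.60 + 10^+0.02) = 0.02389
DIC = [CO2*]/α₀ = 9.950×10^-5 / 0.02389 = 4.16 mmol/kg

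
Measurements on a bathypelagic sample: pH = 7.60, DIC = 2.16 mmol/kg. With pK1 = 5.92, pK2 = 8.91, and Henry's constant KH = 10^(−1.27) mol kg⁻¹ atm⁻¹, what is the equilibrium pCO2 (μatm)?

α₀ = 1 / (1 + K1/[H⁺] + K1K2/[H⁺]²) = 1 / (1 + 10^+1.68 + 10^+0.37)
   = 1 / (1 + 47.863 + 2.3442) = 1/51.207 = 0.01953
[CO2*] = α₀ × DIC = 0.01953 × 2.16 = 0.04218 mmol/kg
pCO2 = [CO2*]/KH = 4.218×10^-5 / 5.370×10^-2 = 785 μatm

pCO2 = 785 μatm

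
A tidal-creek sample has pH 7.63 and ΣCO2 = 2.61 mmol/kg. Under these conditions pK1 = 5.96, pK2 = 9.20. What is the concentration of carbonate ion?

α₂ = 1 / (1 + [H⁺]/K2 + [H⁺]²/(K1K2)) = 1 / (1 + 10^+1.57 + 10^-0.10)
   = 1 / (1 + 37.154 + 0.79433) = 1/38.948 = 0.02568
[CO3²⁻] = α₂ × DIC = 0.02568 × 2.61 = 0.0670 mmol/kg

[CO3²⁻] = 0.0670 mmol/kg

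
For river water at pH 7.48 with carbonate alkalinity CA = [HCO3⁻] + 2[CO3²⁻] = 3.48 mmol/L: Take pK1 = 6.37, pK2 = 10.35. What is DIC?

CA = [HCO3⁻] + 2[CO3²⁻] = (α₁ + 2α₂)·DIC
At pH 7.48: [H⁺]/K1 = 10^-1.11 = 0.077625, K2/[H⁺] = 10^-2.87 = 0.0013490
α₁ = 1/(1 + 0.077625 + 0.0013490) = 1/1.0790 = 0.9268; α₂ = α₁·K2/[H⁺] = 0.001250
α₁ + 2α₂ = 0.9293
DIC = CA / (α₁ + 2α₂) = 3.48 / 0.9293 = 3.74 mmol/L

DIC = 3.74 mmol/L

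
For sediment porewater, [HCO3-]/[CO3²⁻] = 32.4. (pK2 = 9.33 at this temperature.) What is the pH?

From K2 = [H⁺][CO3²⁻]/[HCO3-]:  pH = pK2 − log₁₀([HCO3-]/[CO3²⁻])
log₁₀(32.4) = +1.511
pH = 9.33 − (+1.511) = 7.82

pH = 7.82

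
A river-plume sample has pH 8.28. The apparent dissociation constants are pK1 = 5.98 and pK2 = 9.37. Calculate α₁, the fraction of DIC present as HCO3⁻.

α₁ = 1 / (1 + [H⁺]/K1 + K2/[H⁺]) = 1 / (1 + 10^-2.30 + 10^-1.09)
   = 1 / (1 + 0.0050119 + 0.081283) = 1/1.0863 = 0.9206

α₁ = 0.921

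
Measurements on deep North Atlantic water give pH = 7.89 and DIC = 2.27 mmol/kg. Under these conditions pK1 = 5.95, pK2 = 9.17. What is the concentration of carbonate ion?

α₂ = 1 / (1 + [H⁺]/K2 + [H⁺]²/(K1K2)) = 1 / (1 + 10^+1.28 + 10^-0.66)
   = 1 / (1 + 19.055 + 0.21878) = 1/20.273 = 0.04933
[CO3²⁻] = α₂ × DIC = 0.04933 × 2.27 = 0.112 mmol/kg

[CO3²⁻] = 0.112 mmol/kg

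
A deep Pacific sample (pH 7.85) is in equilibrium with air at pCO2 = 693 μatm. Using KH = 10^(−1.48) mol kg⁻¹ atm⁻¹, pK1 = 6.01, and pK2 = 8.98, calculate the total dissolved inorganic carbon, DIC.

DIC = 1.73 mmol/kg

[CO2*] = KH · pCO2 = 10^(−1.48) × 693×10^-6 = 2.295×10^-5 mol/kg
α₀ = 1/(1 + K1/[H⁺] + K1K2/[H⁺]²) = 1/(1 + 10^+1.84 + 10^+0.71) = 0.01328
DIC = [CO2*]/α₀ = 2.295×10^-5 / 0.01328 = 1.73 mmol/kg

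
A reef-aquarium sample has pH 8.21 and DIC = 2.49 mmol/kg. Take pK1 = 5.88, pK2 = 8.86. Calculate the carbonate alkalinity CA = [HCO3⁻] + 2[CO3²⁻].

CA = [HCO3⁻] + 2[CO3²⁻] = (α₁ + 2α₂)·DIC
At pH 8.21: [H⁺]/K1 = 10^-2.33 = 0.0046774, K2/[H⁺] = 10^-0.65 = 0.22387
α₁ = 1/(1 + 0.0046774 + 0.22387) = 1/1.2285 = 0.8140; α₂ = α₁·K2/[H⁺] = 0.1822
α₁ + 2α₂ = 1.1784
CA = 1.1784 × 2.49 = 2.93 mmol/kg

CA = 2.93 mmol/kg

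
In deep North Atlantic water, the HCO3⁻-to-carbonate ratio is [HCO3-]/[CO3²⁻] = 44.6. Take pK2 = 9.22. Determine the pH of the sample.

From K2 = [H⁺][CO3²⁻]/[HCO3-]:  pH = pK2 − log₁₀([HCO3-]/[CO3²⁻])
log₁₀(44.6) = +1.649
pH = 9.22 − (+1.649) = 7.57

pH = 7.57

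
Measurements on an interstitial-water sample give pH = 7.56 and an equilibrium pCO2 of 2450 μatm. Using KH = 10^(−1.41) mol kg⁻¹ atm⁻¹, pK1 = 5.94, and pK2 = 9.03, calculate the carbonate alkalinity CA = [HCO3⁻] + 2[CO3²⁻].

CA = 4.24 mmol/kg

[CO2*] = KH · pCO2 = 10^(−1.41) × 2450×10^-6 = 9.532×10^-5 mol/kg
α₀ = 1/(1 + K1/[H⁺] + K1K2/[H⁺]²) = 1/(1 + 10^+1.62 + 10^+0.15) = 0.02268
DIC = [CO2*]/α₀ = 9.532×10^-5 / 0.02268 = 4.203 mmol/kg
CA = (α₁ + 2α₂)·DIC = (0.9453 + 2×0.03203) × 4.203 = 4.24 mmol/kg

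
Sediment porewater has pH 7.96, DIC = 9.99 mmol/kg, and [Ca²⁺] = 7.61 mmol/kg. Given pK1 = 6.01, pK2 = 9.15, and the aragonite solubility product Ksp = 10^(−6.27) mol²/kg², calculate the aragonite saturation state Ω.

α₂ = 1 / (1 + [H⁺]/K2 + [H⁺]²/(K1K2)) = 1 / (1 + 10^+1.19 + 10^-0.76)
   = 1 / (1 + 15.488 + 0.17378) = 1/16.662 = 0.06002
[CO3²⁻] = α₂ × DIC = 0.06002 × 9.99 = 0.5996 mmol/kg
Ksp = 10^(−6.27) = 5.370×10^-7
Ω = [Ca²⁺][CO3²⁻]/Ksp = (7.61×10^-3)(5.996×10^-4) / 5.370×10^-7 = 8.50

Ω = 8.50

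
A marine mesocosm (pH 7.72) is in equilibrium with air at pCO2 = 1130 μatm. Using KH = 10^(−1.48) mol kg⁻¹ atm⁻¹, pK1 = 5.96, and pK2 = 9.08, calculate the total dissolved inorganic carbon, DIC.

[CO2*] = KH · pCO2 = 10^(−1.48) × 1130×10^-6 = 3.742×10^-5 mol/kg
α₀ = 1/(1 + K1/[H⁺] + K1K2/[H⁺]²) = 1/(1 + 10^+1.76 + 10^+0.40) = 0.01638
DIC = [CO2*]/α₀ = 3.742×10^-5 / 0.01638 = 2.28 mmol/kg

DIC = 2.28 mmol/kg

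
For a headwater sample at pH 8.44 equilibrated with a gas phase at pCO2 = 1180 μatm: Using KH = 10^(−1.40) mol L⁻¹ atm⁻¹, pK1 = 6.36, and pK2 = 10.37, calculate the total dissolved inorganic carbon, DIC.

[CO2*] = KH · pCO2 = 10^(−1.40) × 1180×10^-6 = 4.698×10^-5 mol/L
α₀ = 1/(1 + K1/[H⁺] + K1K2/[H⁺]²) = 1/(1 + 10^+2.08 + 10^+0.15) = 0.008154
DIC = [CO2*]/α₀ = 4.698×10^-5 / 0.008154 = 5.76 mmol/L

DIC = 5.76 mmol/L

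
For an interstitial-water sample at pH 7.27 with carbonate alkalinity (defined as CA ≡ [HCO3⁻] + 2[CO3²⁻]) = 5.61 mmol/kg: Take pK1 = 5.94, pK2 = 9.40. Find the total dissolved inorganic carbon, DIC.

DIC = 5.83 mmol/kg

CA = [HCO3⁻] + 2[CO3²⁻] = (α₁ + 2α₂)·DIC
At pH 7.27: [H⁺]/K1 = 10^-1.33 = 0.046774, K2/[H⁺] = 10^-2.13 = 0.0074131
α₁ = 1/(1 + 0.046774 + 0.0074131) = 1/1.0542 = 0.9486; α₂ = α₁·K2/[H⁺] = 0.007032
α₁ + 2α₂ = 0.9627
DIC = CA / (α₁ + 2α₂) = 5.61 / 0.9627 = 5.83 mmol/kg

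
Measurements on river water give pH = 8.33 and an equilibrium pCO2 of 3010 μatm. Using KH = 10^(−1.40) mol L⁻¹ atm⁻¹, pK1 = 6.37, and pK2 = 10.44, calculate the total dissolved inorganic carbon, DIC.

[CO2*] = KH · pCO2 = 10^(−1.40) × 3010×10^-6 = 1.198×10^-4 mol/L
α₀ = 1/(1 + K1/[H⁺] + K1K2/[H⁺]²) = 1/(1 + 10^+1.96 + 10^-0.15) = 0.01076
DIC = [CO2*]/α₀ = 1.198×10^-4 / 0.01076 = 11.1 mmol/L

DIC = 11.1 mmol/L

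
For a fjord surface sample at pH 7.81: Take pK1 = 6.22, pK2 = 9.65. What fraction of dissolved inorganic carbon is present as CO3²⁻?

α₂ = 0.0139

α₂ = 1 / (1 + [H⁺]/K2 + [H⁺]²/(K1K2)) = 1 / (1 + 10^+1.84 + 10^+0.25)
   = 1 / (1 + 69.183 + 1.7783) = 1/71.961 = 0.01390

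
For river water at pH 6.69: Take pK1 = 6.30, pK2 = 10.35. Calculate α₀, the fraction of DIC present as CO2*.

α₀ = 0.289

α₀ = 1 / (1 + K1/[H⁺] + K1K2/[H⁺]²) = 1 / (1 + 10^+0.39 + 10^-3.27)
   = 1 / (1 + 2.4547 + 0.00053703) = 1/3.4552 = 0.2894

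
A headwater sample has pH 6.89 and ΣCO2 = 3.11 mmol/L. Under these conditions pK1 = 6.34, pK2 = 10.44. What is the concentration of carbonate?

[CO3²⁻] = 0.684 μmol/L

α₂ = 1 / (1 + [H⁺]/K2 + [H⁺]²/(K1K2)) = 1 / (1 + 10^+3.55 + 10^+3.00)
   = 1 / (1 + 3548.1 + 1000.0) = 1/4549.1 = 0.0002198
[CO3²⁻] = α₂ × DIC = 0.0002198 × 3.11 = 0.000684 mmol/L = 0.684 μmol/L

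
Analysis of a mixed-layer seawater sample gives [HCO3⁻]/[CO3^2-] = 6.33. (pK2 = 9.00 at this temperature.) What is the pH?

From K2 = [H⁺][CO3^2-]/[HCO3⁻]:  pH = pK2 − log₁₀([HCO3⁻]/[CO3^2-])
log₁₀(6.33) = +0.801
pH = 9.00 − (+0.801) = 8.20

pH = 8.20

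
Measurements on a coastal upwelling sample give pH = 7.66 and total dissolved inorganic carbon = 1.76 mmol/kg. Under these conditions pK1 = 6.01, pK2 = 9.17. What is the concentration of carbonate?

[CO3²⁻] = 0.0516 mmol/kg

α₂ = 1 / (1 + [H⁺]/K2 + [H⁺]²/(K1K2)) = 1 / (1 + 10^+1.51 + 10^-0.14)
   = 1 / (1 + 32.359 + 0.72444) = 1/34.084 = 0.02934
[CO3²⁻] = α₂ × DIC = 0.02934 × 1.76 = 0.0516 mmol/kg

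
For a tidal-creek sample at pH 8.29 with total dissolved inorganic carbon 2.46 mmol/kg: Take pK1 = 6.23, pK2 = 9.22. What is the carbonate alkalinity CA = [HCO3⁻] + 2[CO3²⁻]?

CA = 2.70 mmol/kg

CA = [HCO3⁻] + 2[CO3²⁻] = (α₁ + 2α₂)·DIC
At pH 8.29: [H⁺]/K1 = 10^-2.06 = 0.0087096, K2/[H⁺] = 10^-0.93 = 0.11749
α₁ = 1/(1 + 0.0087096 + 0.11749) = 1/1.1262 = 0.8879; α₂ = α₁·K2/[H⁺] = 0.1043
α₁ + 2α₂ = 1.0966
CA = 1.0966 × 2.46 = 2.70 mmol/kg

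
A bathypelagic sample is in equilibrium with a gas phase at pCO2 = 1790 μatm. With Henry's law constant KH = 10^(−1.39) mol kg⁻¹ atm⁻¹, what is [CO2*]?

[CO2*] = 72.9 μmol/kg

KH = 10^(−1.39) = 4.074×10^-2 mol kg⁻¹ atm⁻¹
[CO2*] = KH · pCO2 = 4.074×10^-2 × 1790×10^-6 atm = 7.29×10^-5 mol/kg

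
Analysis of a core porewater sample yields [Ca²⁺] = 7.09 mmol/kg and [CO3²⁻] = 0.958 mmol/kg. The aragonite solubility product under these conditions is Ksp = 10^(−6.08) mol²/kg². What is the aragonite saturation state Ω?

Ω = 8.17

Ksp = 10^(−6.08) = 8.318×10^-7
Ω = [Ca²⁺][CO3²⁻]/Ksp = (7.09×10^-3)(0.958×10^-3) / 8.318×10^-7 = 8.17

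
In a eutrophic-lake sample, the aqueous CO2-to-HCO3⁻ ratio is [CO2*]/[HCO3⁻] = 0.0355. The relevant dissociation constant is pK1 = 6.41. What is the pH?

From K1 = [H⁺][HCO3⁻]/[CO2*]:  pH = pK1 − log₁₀([CO2*]/[HCO3⁻])
log₁₀(0.0355) = -1.450
pH = 6.41 − (-1.450) = 7.86

pH = 7.86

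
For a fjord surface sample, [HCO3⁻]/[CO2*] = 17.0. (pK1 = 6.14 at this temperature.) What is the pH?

From K1 = [H⁺][HCO3⁻]/[CO2*]:  pH = pK1 + log₁₀([HCO3⁻]/[CO2*])
log₁₀(17.0) = +1.230
pH = 6.14 + (+1.230) = 7.37

pH = 7.37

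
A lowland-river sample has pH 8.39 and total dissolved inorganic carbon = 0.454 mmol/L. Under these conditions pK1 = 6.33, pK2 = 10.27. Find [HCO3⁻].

α₁ = 1 / (1 + [H⁺]/K1 + K2/[H⁺]) = 1 / (1 + 10^-2.06 + 10^-1.88)
   = 1 / (1 + 0.0087096 + 0.013183) = 1/1.0219 = 0.9786
[HCO3⁻] = α₁ × DIC = 0.9786 × 0.454 = 0.444 mmol/L

[HCO3⁻] = 0.444 mmol/L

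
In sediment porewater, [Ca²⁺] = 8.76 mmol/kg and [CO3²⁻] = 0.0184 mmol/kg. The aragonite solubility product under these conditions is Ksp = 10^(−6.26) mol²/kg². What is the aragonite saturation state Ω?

Ω = 0.293

Ksp = 10^(−6.26) = 5.495×10^-7
Ω = [Ca²⁺][CO3²⁻]/Ksp = (8.76×10^-3)(0.0184×10^-3) / 5.495×10^-7 = 0.293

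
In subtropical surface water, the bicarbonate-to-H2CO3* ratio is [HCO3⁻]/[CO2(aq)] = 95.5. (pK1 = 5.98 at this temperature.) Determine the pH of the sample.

pH = 7.96

From K1 = [H⁺][HCO3⁻]/[CO2(aq)]:  pH = pK1 + log₁₀([HCO3⁻]/[CO2(aq)])
log₁₀(95.5) = +1.980
pH = 5.98 + (+1.980) = 7.96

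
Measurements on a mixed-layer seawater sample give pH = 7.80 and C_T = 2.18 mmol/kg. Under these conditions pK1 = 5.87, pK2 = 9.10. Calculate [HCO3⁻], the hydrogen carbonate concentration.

[HCO3⁻] = 2.05 mmol/kg

α₁ = 1 / (1 + [H⁺]/K1 + K2/[H⁺]) = 1 / (1 + 10^-1.93 + 10^-1.30)
   = 1 / (1 + 0.011749 + 0.050119) = 1/1.0619 = 0.9417
[HCO3⁻] = α₁ × DIC = 0.9417 × 2.18 = 2.05 mmol/kg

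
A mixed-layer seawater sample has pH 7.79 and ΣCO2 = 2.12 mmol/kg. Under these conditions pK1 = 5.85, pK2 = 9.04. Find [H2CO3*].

α₀ = 1 / (1 + K1/[H⁺] + K1K2/[H⁺]²) = 1 / (1 + 10^+1.94 + 10^+0.69)
   = 1 / (1 + 87.096 + 4.8978) = 1/92.994 = 0.01075
[CO2*] = α₀ × DIC = 0.01075 × 2.12 = 0.0228 mmol/kg

[CO2*] = 0.0228 mmol/kg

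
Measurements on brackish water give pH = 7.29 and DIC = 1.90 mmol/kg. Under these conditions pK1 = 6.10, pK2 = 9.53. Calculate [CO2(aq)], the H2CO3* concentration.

[CO2*] = 0.115 mmol/kg

α₀ = 1 / (1 + K1/[H⁺] + K1K2/[H⁺]²) = 1 / (1 + 10^+1.19 + 10^-1.05)
   = 1 / (1 + 15.488 + 0.089125) = 1/16.577 = 0.06032
[CO2*] = α₀ × DIC = 0.06032 × 1.90 = 0.115 mmol/kg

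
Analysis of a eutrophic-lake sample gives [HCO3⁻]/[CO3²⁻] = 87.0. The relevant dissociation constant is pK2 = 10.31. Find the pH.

pH = 8.37

From K2 = [H⁺][CO3²⁻]/[HCO3⁻]:  pH = pK2 − log₁₀([HCO3⁻]/[CO3²⁻])
log₁₀(87.0) = +1.940
pH = 10.31 − (+1.940) = 8.37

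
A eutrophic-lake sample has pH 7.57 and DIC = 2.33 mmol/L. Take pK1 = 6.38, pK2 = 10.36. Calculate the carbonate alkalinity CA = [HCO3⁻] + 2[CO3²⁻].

CA = 2.19 mmol/L

CA = [HCO3⁻] + 2[CO3²⁻] = (α₁ + 2α₂)·DIC
At pH 7.57: [H⁺]/K1 = 10^-1.19 = 0.064565, K2/[H⁺] = 10^-2.79 = 0.0016218
α₁ = 1/(1 + 0.064565 + 0.0016218) = 1/1.0662 = 0.9379; α₂ = α₁·K2/[H⁺] = 0.001521
α₁ + 2α₂ = 0.9410
CA = 0.9410 × 2.33 = 2.19 mmol/L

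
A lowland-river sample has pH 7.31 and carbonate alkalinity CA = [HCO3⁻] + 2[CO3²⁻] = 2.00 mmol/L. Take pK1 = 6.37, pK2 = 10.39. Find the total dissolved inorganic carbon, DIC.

DIC = 2.23 mmol/L

CA = [HCO3⁻] + 2[CO3²⁻] = (α₁ + 2α₂)·DIC
At pH 7.31: [H⁺]/K1 = 10^-0.94 = 0.11482, K2/[H⁺] = 10^-3.08 = 0.00083176
α₁ = 1/(1 + 0.11482 + 0.00083176) = 1/1.1156 = 0.8963; α₂ = α₁·K2/[H⁺] = 0.0007455
α₁ + 2α₂ = 0.8978
DIC = CA / (α₁ + 2α₂) = 2.00 / 0.8978 = 2.23 mmol/L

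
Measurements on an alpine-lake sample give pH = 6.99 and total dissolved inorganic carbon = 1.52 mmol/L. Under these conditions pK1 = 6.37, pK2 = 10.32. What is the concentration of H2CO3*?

α₀ = 1 / (1 + K1/[H⁺] + K1K2/[H⁺]²) = 1 / (1 + 10^+0.62 + 10^-2.71)
   = 1 / (1 + 4.1687 + 0.0019498) = 1/5.1706 = 0.1934
[CO2*] = α₀ × DIC = 0.1934 × 1.52 = 0.294 mmol/L

[CO2*] = 0.294 mmol/L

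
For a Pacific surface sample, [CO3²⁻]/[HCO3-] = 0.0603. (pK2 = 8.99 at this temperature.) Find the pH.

pH = 7.77

From K2 = [H⁺][CO3²⁻]/[HCO3-]:  pH = pK2 + log₁₀([CO3²⁻]/[HCO3-])
log₁₀(0.0603) = -1.220
pH = 8.99 + (-1.220) = 7.77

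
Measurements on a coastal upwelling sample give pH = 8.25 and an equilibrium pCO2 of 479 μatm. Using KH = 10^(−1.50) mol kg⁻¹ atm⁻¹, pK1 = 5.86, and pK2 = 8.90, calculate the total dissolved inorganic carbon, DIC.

[CO2*] = KH · pCO2 = 10^(−1.50) × 479×10^-6 = 1.515×10^-5 mol/kg
α₀ = 1/(1 + K1/[H⁺] + K1K2/[H⁺]²) = 1/(1 + 10^+2.39 + 10^+1.74) = 0.003318
DIC = [CO2*]/α₀ = 1.515×10^-5 / 0.003318 = 4.57 mmol/kg

DIC = 4.57 mmol/kg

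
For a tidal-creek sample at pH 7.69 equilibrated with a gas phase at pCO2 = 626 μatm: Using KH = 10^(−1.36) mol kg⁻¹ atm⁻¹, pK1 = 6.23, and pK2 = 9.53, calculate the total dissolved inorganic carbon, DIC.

[CO2*] = KH · pCO2 = 10^(−1.36) × 626×10^-6 = 2.733×10^-5 mol/kg
α₀ = 1/(1 + K1/[H⁺] + K1K2/[H⁺]²) = 1/(1 + 10^+1.46 + 10^-0.38) = 0.03305
DIC = [CO2*]/α₀ = 2.733×10^-5 / 0.03305 = 0.827 mmol/kg

DIC = 0.827 mmol/kg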